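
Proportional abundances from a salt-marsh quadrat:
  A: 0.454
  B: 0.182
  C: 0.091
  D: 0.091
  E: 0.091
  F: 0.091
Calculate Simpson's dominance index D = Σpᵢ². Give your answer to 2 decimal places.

0.27

D = 0.454² + 0.182² + 0.091² + 0.091² + 0.091² + 0.091² = 0.2061 + 0.0331 + 0.0083 + 0.0083 + 0.0083 + 0.0083 = 0.2724 (working shown to 4 dp, full precision carried).
To 2 decimal places, D = 0.27.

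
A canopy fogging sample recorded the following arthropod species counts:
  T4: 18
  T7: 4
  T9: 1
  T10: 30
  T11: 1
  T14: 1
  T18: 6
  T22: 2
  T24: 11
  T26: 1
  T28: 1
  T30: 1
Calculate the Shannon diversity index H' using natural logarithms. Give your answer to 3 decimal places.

1.771

Total N = 18+4+1+30+1+1+6+2+11+1+1+1 = 77, so the proportions are 0.23377, 0.05195, 0.01299, 0.38961, 0.01299, 0.01299, 0.07792, 0.02597, 0.14286, 0.01299, 0.01299, 0.01299 (working shown to 5 dp, full precision carried).
Each pᵢ ln pᵢ term: 0.23377×(-1.45343)=-0.33976, 0.05195×(-2.95751)=-0.15364, 0.01299×(-4.34381)=-0.05641, 0.38961×(-0.94261)=-0.36725, 0.01299×(-4.34381)=-0.05641, 0.01299×(-4.34381)=-0.05641, 0.07792×(-2.55205)=-0.19886, 0.02597×(-3.65066)=-0.09482, 0.14286×(-1.94591)=-0.27799, 0.01299×(-4.34381)=-0.05641, 0.01299×(-4.34381)=-0.05641, 0.01299×(-4.34381)=-0.05641.
Sum = -1.77080, so H' = 1.771.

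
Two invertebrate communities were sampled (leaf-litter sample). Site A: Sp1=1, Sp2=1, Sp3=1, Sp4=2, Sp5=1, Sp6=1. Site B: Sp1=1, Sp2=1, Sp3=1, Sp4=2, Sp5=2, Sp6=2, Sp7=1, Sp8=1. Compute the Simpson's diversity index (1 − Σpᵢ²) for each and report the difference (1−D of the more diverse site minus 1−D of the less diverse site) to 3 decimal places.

0.043

Site A: N=7, proportions 0.1428571, 0.1428571, 0.1428571, 0.2857143, 0.1428571, 0.1428571, giving 1−D = 0.8163265 (working shown to 7 dp, full precision carried).
Site B: N=11, proportions 0.0909091, 0.0909091, 0.0909091, 0.1818182, 0.1818182, 0.1818182, 0.0909091, 0.0909091, giving 1−D = 0.8595041.
Difference = |0.8163265 − 0.8595041| = 0.0431776, i.e. 0.043 to 3 decimal places.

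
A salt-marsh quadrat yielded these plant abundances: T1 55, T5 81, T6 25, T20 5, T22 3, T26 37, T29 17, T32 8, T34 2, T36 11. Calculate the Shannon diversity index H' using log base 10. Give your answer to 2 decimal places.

0.80

Total N = 55+81+25+5+3+37+17+8+2+11 = 244, so the proportions are 0.2254, 0.332, 0.1025, 0.0205, 0.0123, 0.1516, 0.0697, 0.0328, 0.0082, 0.0451 (working shown to 4 dp, full precision carried).
Each pᵢ log₁₀ pᵢ term: 0.2254×(-0.6470)=-0.1458, 0.332×(-0.4789)=-0.1590, 0.1025×(-0.9894)=-0.1014, 0.0205×(-1.6884)=-0.0346, 0.0123×(-1.9103)=-0.0235, 0.1516×(-0.8192)=-0.1242, 0.0697×(-1.1569)=-0.0806, 0.0328×(-1.4843)=-0.0487, 0.0082×(-2.0864)=-0.0171, 0.0451×(-1.3460)=-0.0607.
Sum = -0.7956, so H' = 0.80.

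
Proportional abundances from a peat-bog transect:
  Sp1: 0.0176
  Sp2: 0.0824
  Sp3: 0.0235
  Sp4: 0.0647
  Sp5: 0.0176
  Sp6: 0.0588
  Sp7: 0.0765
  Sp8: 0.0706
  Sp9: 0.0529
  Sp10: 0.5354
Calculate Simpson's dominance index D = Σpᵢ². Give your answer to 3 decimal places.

D = 0.0176² + 0.0824² + 0.0235² + 0.0647² + 0.0176² + 0.0588² + 0.0765² + 0.0706² + 0.0529² + 0.5354² = 0.00031 + 0.00679 + 0.00055 + 0.00419 + 0.00031 + 0.00346 + 0.00585 + 0.00498 + 0.00280 + 0.28665 = 0.31589 (working shown to 5 dp, full precision carried).
To 3 decimal places, D = 0.316.

0.316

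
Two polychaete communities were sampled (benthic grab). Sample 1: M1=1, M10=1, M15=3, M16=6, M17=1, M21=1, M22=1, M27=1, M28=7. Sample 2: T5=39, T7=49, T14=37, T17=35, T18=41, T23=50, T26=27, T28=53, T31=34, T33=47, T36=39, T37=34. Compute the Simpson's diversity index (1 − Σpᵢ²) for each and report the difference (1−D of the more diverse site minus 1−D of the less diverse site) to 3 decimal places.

Sample 1: N=22, proportions 0.04545, 0.04545, 0.13636, 0.27273, 0.04545, 0.04545, 0.04545, 0.04545, 0.31818, giving 1−D = 0.79339 (working shown to 5 dp, full precision carried).
Sample 2: N=485, proportions 0.08041, 0.10103, 0.07629, 0.07216, 0.08454, 0.10309, 0.05567, 0.10928, 0.0701, 0.09691, 0.08041, 0.0701, giving 1−D = 0.91380.
Difference = |0.79339 − 0.91380| = 0.12041, i.e. 0.120 to 3 decimal places.

0.120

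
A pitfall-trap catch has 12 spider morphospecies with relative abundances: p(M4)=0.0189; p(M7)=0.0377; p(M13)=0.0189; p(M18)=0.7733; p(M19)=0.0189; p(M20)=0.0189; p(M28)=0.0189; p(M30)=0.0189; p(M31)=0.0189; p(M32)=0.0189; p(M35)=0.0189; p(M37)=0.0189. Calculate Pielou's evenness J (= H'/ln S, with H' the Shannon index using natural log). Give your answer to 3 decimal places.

H' = −Σ pᵢ ln pᵢ = −((-0.07501) + (-0.12358) + (-0.07501) + (-0.19881) + (-0.07501) + (-0.07501) + (-0.07501) + (-0.07501) + (-0.07501) + (-0.07501) + (-0.07501) + (-0.07501)) = 1.07245 (working shown to 5 dp, full precision carried).
With S = 12 species, ln S = 2.48491, so J = 1.07245/2.48491 = 0.43159, i.e. 0.432 to 3 decimal places.

0.432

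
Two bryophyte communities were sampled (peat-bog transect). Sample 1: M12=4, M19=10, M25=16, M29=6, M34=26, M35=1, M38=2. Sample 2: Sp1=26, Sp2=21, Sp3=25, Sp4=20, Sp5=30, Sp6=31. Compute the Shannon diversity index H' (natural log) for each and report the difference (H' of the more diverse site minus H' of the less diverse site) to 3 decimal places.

Sample 1: N=65, proportions 0.06154, 0.15385, 0.24615, 0.09231, 0.4, 0.01538, 0.03077, giving H' = 1.56239 (working shown to 5 dp, full precision carried).
Sample 2: N=153, proportions 0.16993, 0.13725, 0.1634, 0.13072, 0.19608, 0.20261, giving H' = 1.77866.
Difference = |1.56239 − 1.77866| = 0.21627, i.e. 0.216 to 3 decimal places.

0.216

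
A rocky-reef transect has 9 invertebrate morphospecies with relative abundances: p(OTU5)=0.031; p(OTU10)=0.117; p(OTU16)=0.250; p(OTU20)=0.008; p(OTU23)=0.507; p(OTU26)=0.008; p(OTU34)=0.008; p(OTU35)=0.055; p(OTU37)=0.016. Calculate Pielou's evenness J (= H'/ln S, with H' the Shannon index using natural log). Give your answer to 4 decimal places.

H' = −Σ pᵢ ln pᵢ = −((-0.107687) + (-0.251033) + (-0.346574) + (-0.038627) + (-0.344377) + (-0.038627) + (-0.038627) + (-0.159523) + (-0.066163)) = 1.391236 (working shown to 6 dp, full precision carried).
With S = 9 species, ln S = 2.197225, so J = 1.391236/2.197225 = 0.633179, i.e. 0.6332 to 4 decimal places.

0.6332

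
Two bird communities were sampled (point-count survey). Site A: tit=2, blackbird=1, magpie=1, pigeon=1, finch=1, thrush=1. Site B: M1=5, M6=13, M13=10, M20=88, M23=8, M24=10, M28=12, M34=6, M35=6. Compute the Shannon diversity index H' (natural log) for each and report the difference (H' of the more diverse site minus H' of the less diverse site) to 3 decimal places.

Site A: N=7, proportions 0.28571, 0.14286, 0.14286, 0.14286, 0.14286, 0.14286, giving H' = 1.74787 (working shown to 5 dp, full precision carried).
Site B: N=158, proportions 0.03165, 0.08228, 0.06329, 0.55696, 0.05063, 0.06329, 0.07595, 0.03797, 0.03797, giving H' = 1.58535.
Difference = |1.74787 − 1.58535| = 0.16252, i.e. 0.163 to 3 decimal places.

0.163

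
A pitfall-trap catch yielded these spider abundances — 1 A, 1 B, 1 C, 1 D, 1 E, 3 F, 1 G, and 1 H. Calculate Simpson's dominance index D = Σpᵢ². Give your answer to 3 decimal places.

Total N = 1+1+1+1+1+3+1+1 = 10, so the proportions are 0.1, 0.1, 0.1, 0.1, 0.1, 0.3, 0.1, 0.1 (working shown to 5 dp, full precision carried).
D = 0.1² + 0.1² + 0.1² + 0.1² + 0.1² + 0.3² + 0.1² + 0.1² = 0.01000 + 0.01000 + 0.01000 + 0.01000 + 0.01000 + 0.09000 + 0.01000 + 0.01000 = 0.16000.
To 3 decimal places, D = 0.160.

0.160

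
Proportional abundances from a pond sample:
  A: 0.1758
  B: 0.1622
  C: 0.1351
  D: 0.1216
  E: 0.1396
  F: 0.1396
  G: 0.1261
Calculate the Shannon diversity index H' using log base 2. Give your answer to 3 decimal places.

2.796

Each pᵢ log₂ pᵢ term (working shown to 5 dp, full precision carried): 0.1758×(-2.50799)=-0.44091, 0.1622×(-2.62415)=-0.42564, 0.1351×(-2.88790)=-0.39016, 0.1216×(-3.03978)=-0.36964, 0.1396×(-2.84063)=-0.39655, 0.1396×(-2.84063)=-0.39655, 0.1261×(-2.98736)=-0.37671.
Sum = -2.79615, so H' = 2.796.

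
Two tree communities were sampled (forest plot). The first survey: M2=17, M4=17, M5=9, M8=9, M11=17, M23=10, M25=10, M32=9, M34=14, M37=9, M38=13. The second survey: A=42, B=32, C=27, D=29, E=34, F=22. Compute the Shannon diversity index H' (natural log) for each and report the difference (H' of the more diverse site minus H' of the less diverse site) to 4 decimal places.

0.5891

The first survey: N=134, proportions 0.126866, 0.126866, 0.067164, 0.067164, 0.126866, 0.074627, 0.074627, 0.067164, 0.104478, 0.067164, 0.097015, giving H' = 2.360998 (working shown to 6 dp, full precision carried).
The second survey: N=186, proportions 0.225806, 0.172043, 0.145161, 0.155914, 0.182796, 0.11828, giving H' = 1.771854.
Difference = |2.360998 − 1.771854| = 0.589144, i.e. 0.5891 to 4 decimal places.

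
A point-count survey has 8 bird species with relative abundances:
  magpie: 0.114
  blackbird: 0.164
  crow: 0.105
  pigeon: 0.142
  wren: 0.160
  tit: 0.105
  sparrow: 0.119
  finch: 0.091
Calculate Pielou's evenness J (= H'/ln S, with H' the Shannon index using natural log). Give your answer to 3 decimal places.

H' = −Σ pᵢ ln pᵢ = −((-0.24756) + (-0.29649) + (-0.23665) + (-0.27717) + (-0.29321) + (-0.23665) + (-0.25331) + (-0.21812)) = 2.05916 (working shown to 5 dp, full precision carried).
With S = 8 species, ln S = 2.07944, so J = 2.05916/2.07944 = 0.99025, i.e. 0.990 to 3 decimal places.

0.990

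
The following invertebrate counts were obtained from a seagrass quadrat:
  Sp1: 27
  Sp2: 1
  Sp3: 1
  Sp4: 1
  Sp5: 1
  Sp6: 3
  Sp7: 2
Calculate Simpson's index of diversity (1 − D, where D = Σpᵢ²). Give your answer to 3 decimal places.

0.424

Total N = 27+1+1+1+1+3+2 = 36, so the proportions are 0.75, 0.02778, 0.02778, 0.02778, 0.02778, 0.08333, 0.05556 (working shown to 5 dp, full precision carried).
D = 0.75² + 0.02778² + 0.02778² + 0.02778² + 0.02778² + 0.08333² + 0.05556² = 0.56250 + 0.00077 + 0.00077 + 0.00077 + 0.00077 + 0.00694 + 0.00309 = 0.57562.
So 1 − D = 0.42438, i.e. 0.424 to 3 decimal places.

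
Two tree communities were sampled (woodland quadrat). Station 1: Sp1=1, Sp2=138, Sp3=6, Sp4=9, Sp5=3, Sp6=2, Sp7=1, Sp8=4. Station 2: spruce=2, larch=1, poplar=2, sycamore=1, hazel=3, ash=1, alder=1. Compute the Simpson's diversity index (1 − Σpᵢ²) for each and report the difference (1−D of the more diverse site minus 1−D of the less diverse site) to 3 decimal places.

Station 1: N=164, proportions 0.0061, 0.84146, 0.03659, 0.05488, 0.01829, 0.0122, 0.0061, 0.02439, giving 1−D = 0.28644 (working shown to 5 dp, full precision carried).
Station 2: N=11, proportions 0.18182, 0.09091, 0.18182, 0.09091, 0.27273, 0.09091, 0.09091, giving 1−D = 0.82645.
Difference = |0.28644 − 0.82645| = 0.54001, i.e. 0.540 to 3 decimal places.

0.540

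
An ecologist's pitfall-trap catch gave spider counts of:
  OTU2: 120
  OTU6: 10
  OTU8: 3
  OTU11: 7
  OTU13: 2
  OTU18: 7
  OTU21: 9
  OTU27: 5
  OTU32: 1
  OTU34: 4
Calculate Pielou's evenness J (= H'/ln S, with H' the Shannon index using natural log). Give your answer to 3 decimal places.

0.512

Total N = 120+10+3+7+2+7+9+5+1+4 = 168, so the proportions are 0.71429, 0.05952, 0.01786, 0.04167, 0.0119, 0.04167, 0.05357, 0.02976, 0.00595, 0.02381 (working shown to 5 dp, full precision carried).
H' = −Σ pᵢ ln pᵢ = −((-0.24034) + (-0.16794) + (-0.07188) + (-0.13242) + (-0.05275) + (-0.13242) + (-0.15679) + (-0.10460) + (-0.03050) + (-0.08899)) = 1.17862.
With S = 10 species, ln S = 2.30259, so J = 1.17862/2.30259 = 0.51187, i.e. 0.512 to 3 decimal places.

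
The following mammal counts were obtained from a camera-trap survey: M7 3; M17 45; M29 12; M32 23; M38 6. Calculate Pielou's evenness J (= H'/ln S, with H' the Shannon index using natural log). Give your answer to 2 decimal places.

Total N = 3+45+12+23+6 = 89, so the proportions are 0.0337, 0.5056, 0.1348, 0.2584, 0.0674 (working shown to 4 dp, full precision carried).
H' = −Σ pᵢ ln pᵢ = −((-0.1143) + (-0.3448) + (-0.2702) + (-0.3497) + (-0.1818)) = 1.2608.
With S = 5 species, ln S = 1.6094, so J = 1.2608/1.6094 = 0.7834, i.e. 0.78 to 2 decimal places.

0.78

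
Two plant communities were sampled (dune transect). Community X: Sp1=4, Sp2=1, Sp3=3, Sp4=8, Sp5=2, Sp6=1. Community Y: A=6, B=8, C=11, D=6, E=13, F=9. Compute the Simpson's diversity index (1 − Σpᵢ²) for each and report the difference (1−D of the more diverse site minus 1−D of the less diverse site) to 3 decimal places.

0.083

Community X: N=19, proportions 0.21053, 0.05263, 0.15789, 0.42105, 0.10526, 0.05263, giving 1−D = 0.73684 (working shown to 5 dp, full precision carried).
Community Y: N=53, proportions 0.11321, 0.15094, 0.20755, 0.11321, 0.24528, 0.16981, giving 1−D = 0.81951.
Difference = |0.73684 − 0.81951| = 0.08267, i.e. 0.083 to 3 decimal places.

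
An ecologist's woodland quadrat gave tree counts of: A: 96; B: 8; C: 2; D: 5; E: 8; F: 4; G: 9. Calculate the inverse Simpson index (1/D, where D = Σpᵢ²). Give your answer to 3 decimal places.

Total N = 96+8+2+5+8+4+9 = 132, so the proportions are 0.727273, 0.060606, 0.015152, 0.037879, 0.060606, 0.030303, 0.068182 (working shown to 6 dp, full precision carried).
D = 0.727273² + 0.060606² + 0.015152² + 0.037879² + 0.060606² + 0.030303² + 0.068182² = 0.528926 + 0.003673 + 0.000230 + 0.001435 + 0.003673 + 0.000918 + 0.004649 = 0.543503.
So 1/D = 1.83992, i.e. 1.840 to 3 decimal places.

1.840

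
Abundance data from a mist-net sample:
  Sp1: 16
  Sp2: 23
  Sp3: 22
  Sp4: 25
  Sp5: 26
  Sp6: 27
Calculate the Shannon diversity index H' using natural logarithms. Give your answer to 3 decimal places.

1.779

Total N = 16+23+22+25+26+27 = 139, so the proportions are 0.11511, 0.16547, 0.15827, 0.17986, 0.18705, 0.19424 (working shown to 5 dp, full precision carried).
Each pᵢ ln pᵢ term: 0.11511×(-2.16189)=-0.24885, 0.16547×(-1.79898)=-0.29767, 0.15827×(-1.84343)=-0.29177, 0.17986×(-1.71560)=-0.30856, 0.18705×(-1.67638)=-0.31357, 0.19424×(-1.63864)=-0.31830.
Sum = -1.77871, so H' = 1.779.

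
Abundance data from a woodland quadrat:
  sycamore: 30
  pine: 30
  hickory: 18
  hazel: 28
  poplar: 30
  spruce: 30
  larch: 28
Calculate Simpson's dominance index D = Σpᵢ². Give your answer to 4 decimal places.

0.1459

Total N = 30+30+18+28+30+30+28 = 194, so the proportions are 0.154639, 0.154639, 0.092784, 0.14433, 0.154639, 0.154639, 0.14433 (working shown to 6 dp, full precision carried).
D = 0.154639² + 0.154639² + 0.092784² + 0.14433² + 0.154639² + 0.154639² + 0.14433² = 0.023913 + 0.023913 + 0.008609 + 0.020831 + 0.023913 + 0.023913 + 0.020831 = 0.145924.
To 4 decimal places, D = 0.1459.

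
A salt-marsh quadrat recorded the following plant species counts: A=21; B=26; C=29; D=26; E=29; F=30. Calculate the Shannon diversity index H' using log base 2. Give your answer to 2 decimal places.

Total N = 21+26+29+26+29+30 = 161, so the proportions are 0.1304, 0.1615, 0.1801, 0.1615, 0.1801, 0.1863 (working shown to 4 dp, full precision carried).
Each pᵢ log₂ pᵢ term: 0.1304×(-2.9386)=-0.3833, 0.1615×(-2.6305)=-0.4248, 0.1801×(-2.4729)=-0.4454, 0.1615×(-2.6305)=-0.4248, 0.1801×(-2.4729)=-0.4454, 0.1863×(-2.4240)=-0.4517.
Sum = -2.5754, so H' = 2.58.

2.58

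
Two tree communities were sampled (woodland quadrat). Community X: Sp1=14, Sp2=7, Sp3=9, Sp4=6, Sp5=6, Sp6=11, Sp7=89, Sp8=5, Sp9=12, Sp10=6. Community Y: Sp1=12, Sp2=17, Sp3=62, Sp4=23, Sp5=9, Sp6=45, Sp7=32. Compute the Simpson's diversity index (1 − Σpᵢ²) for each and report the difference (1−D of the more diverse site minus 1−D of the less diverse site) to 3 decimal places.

0.119

Community X: N=165, proportions 0.08485, 0.04242, 0.05455, 0.03636, 0.03636, 0.06667, 0.53939, 0.0303, 0.07273, 0.03636, giving 1−D = 0.68246 (working shown to 5 dp, full precision carried).
Community Y: N=200, proportions 0.06, 0.085, 0.31, 0.115, 0.045, 0.225, 0.16, giving 1−D = 0.80160.
Difference = |0.68246 − 0.80160| = 0.11914, i.e. 0.119 to 3 decimal places.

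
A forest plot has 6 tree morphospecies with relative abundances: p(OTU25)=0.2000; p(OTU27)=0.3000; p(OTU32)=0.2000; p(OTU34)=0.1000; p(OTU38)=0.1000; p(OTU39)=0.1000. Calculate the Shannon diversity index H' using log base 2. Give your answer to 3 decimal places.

Each pᵢ log₂ pᵢ term (working shown to 5 dp, full precision carried): 0.2×(-2.32193)=-0.46439, 0.3×(-1.73697)=-0.52109, 0.2×(-2.32193)=-0.46439, 0.1×(-3.32193)=-0.33219, 0.1×(-3.32193)=-0.33219, 0.1×(-3.32193)=-0.33219.
Sum = -2.44644, so H' = 2.446.

2.446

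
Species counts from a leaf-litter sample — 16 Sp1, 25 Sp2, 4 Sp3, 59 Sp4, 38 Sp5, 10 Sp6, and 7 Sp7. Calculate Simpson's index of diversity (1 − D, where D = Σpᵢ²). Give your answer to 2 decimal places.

Total N = 16+25+4+59+38+10+7 = 159, so the proportions are 0.1006, 0.1572, 0.0252, 0.3711, 0.239, 0.0629, 0.044 (working shown to 4 dp, full precision carried).
D = 0.1006² + 0.1572² + 0.0252² + 0.3711² + 0.239² + 0.0629² + 0.044² = 0.0101 + 0.0247 + 0.0006 + 0.1377 + 0.0571 + 0.0040 + 0.0019 = 0.2362.
So 1 − D = 0.7638, i.e. 0.76 to 2 decimal places.

0.76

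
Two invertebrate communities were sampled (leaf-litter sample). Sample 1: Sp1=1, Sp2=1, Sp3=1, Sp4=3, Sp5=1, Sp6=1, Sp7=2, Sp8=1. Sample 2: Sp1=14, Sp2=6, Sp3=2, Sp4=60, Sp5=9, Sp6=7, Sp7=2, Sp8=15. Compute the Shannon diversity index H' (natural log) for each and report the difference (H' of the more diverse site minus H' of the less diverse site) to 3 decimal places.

0.446

Sample 1: N=11, proportions 0.09091, 0.09091, 0.09091, 0.27273, 0.09091, 0.09091, 0.18182, 0.09091, giving H' = 1.97225 (working shown to 5 dp, full precision carried).
Sample 2: N=115, proportions 0.12174, 0.05217, 0.01739, 0.52174, 0.07826, 0.06087, 0.01739, 0.13043, giving H' = 1.52626.
Difference = |1.97225 − 1.52626| = 0.44599, i.e. 0.446 to 3 decimal places.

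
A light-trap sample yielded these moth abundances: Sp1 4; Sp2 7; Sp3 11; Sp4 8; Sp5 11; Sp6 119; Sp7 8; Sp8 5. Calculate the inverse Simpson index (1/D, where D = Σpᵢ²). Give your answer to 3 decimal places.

2.047

Total N = 4+7+11+8+11+119+8+5 = 173, so the proportions are 0.023121, 0.040462, 0.063584, 0.046243, 0.063584, 0.687861, 0.046243, 0.028902 (working shown to 6 dp, full precision carried).
D = 0.023121² + 0.040462² + 0.063584² + 0.046243² + 0.063584² + 0.687861² + 0.046243² + 0.028902² = 0.000535 + 0.001637 + 0.004043 + 0.002138 + 0.004043 + 0.473153 + 0.002138 + 0.000835 = 0.488523.
So 1/D = 2.04699, i.e. 2.047 to 3 decimal places.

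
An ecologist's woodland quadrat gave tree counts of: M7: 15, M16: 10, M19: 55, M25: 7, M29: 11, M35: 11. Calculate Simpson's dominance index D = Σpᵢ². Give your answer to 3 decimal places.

Total N = 15+10+55+7+11+11 = 109, so the proportions are 0.13761, 0.09174, 0.50459, 0.06422, 0.10092, 0.10092 (working shown to 5 dp, full precision carried).
D = 0.13761² + 0.09174² + 0.50459² + 0.06422² + 0.10092² + 0.10092² = 0.01894 + 0.00842 + 0.25461 + 0.00412 + 0.01018 + 0.01018 = 0.30646.
To 3 decimal places, D = 0.306.

0.306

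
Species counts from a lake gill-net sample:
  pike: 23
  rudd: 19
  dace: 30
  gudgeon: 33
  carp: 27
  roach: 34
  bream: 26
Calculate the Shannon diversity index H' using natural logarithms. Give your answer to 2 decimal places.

1.93

Total N = 23+19+30+33+27+34+26 = 192, so the proportions are 0.1198, 0.099, 0.1562, 0.1719, 0.1406, 0.1771, 0.1354 (working shown to 4 dp, full precision carried).
Each pᵢ ln pᵢ term: 0.1198×(-2.1220)=-0.2542, 0.099×(-2.3131)=-0.2289, 0.1562×(-1.8563)=-0.2900, 0.1719×(-1.7610)=-0.3027, 0.1406×(-1.9617)=-0.2759, 0.1771×(-1.7311)=-0.3066, 0.1354×(-1.9994)=-0.2708.
Sum = -1.9290, so H' = 1.93.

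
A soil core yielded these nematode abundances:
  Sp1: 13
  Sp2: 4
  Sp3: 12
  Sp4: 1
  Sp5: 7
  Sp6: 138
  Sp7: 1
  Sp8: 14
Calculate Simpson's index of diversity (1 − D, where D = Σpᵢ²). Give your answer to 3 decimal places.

0.457

Total N = 13+4+12+1+7+138+1+14 = 190, so the proportions are 0.06842, 0.02105, 0.06316, 0.00526, 0.03684, 0.72632, 0.00526, 0.07368 (working shown to 5 dp, full precision carried).
D = 0.06842² + 0.02105² + 0.06316² + 0.00526² + 0.03684² + 0.72632² + 0.00526² + 0.07368² = 0.00468 + 0.00044 + 0.00399 + 0.00003 + 0.00136 + 0.52753 + 0.00003 + 0.00543 = 0.54349.
So 1 − D = 0.45651, i.e. 0.457 to 3 decimal places.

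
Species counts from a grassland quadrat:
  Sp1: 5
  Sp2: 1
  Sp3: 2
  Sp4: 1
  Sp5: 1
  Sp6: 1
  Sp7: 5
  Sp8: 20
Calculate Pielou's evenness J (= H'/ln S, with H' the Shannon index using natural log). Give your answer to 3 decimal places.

0.689

Total N = 5+1+2+1+1+1+5+20 = 36, so the proportions are 0.13889, 0.02778, 0.05556, 0.02778, 0.02778, 0.02778, 0.13889, 0.55556 (working shown to 5 dp, full precision carried).
H' = −Σ pᵢ ln pᵢ = −((-0.27418) + (-0.09954) + (-0.16058) + (-0.09954) + (-0.09954) + (-0.09954) + (-0.27418) + (-0.32655)) = 1.43365.
With S = 8 species, ln S = 2.07944, so J = 1.43365/2.07944 = 0.68944, i.e. 0.689 to 3 decimal places.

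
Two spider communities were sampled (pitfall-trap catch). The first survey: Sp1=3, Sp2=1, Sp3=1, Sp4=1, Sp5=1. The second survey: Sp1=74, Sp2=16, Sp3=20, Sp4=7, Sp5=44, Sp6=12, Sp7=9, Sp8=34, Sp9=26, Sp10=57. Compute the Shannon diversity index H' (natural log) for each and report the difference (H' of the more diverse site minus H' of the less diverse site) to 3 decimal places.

The first survey: N=7, proportions 0.42857, 0.14286, 0.14286, 0.14286, 0.14286, giving H' = 1.47508 (working shown to 5 dp, full precision carried).
The second survey: N=299, proportions 0.24749, 0.05351, 0.06689, 0.02341, 0.14716, 0.04013, 0.0301, 0.11371, 0.08696, 0.19064, giving H' = 2.06313.
Difference = |1.47508 − 2.06313| = 0.58805, i.e. 0.588 to 3 decimal places.

0.588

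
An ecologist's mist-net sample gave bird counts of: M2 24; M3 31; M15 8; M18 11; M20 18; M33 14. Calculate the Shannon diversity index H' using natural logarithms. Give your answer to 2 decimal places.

Total N = 24+31+8+11+18+14 = 106, so the proportions are 0.2264, 0.2925, 0.0755, 0.1038, 0.1698, 0.1321 (working shown to 4 dp, full precision carried).
Each pᵢ ln pᵢ term: 0.2264×(-1.4854)=-0.3363, 0.2925×(-1.2295)=-0.3596, 0.0755×(-2.5840)=-0.1950, 0.1038×(-2.2655)=-0.2351, 0.1698×(-1.7731)=-0.3011, 0.1321×(-2.0244)=-0.2674.
Sum = -1.6945, so H' = 1.69.

1.69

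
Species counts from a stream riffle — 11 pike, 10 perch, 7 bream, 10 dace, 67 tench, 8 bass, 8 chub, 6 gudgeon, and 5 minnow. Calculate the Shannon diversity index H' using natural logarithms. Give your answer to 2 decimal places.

Total N = 11+10+7+10+67+8+8+6+5 = 132, so the proportions are 0.0833, 0.0758, 0.053, 0.0758, 0.5076, 0.0606, 0.0606, 0.0455, 0.0379 (working shown to 4 dp, full precision carried).
Each pᵢ ln pᵢ term: 0.0833×(-2.4849)=-0.2071, 0.0758×(-2.5802)=-0.1955, 0.053×(-2.9369)=-0.1557, 0.0758×(-2.5802)=-0.1955, 0.5076×(-0.6781)=-0.3442, 0.0606×(-2.8034)=-0.1699, 0.0606×(-2.8034)=-0.1699, 0.0455×(-3.0910)=-0.1405, 0.0379×(-3.2734)=-0.1240.
Sum = -1.7022, so H' = 1.70.

1.70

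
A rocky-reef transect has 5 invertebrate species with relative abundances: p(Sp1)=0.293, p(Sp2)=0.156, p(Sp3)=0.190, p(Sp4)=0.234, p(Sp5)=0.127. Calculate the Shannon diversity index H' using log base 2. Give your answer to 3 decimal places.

2.261

Each pᵢ log₂ pᵢ term (working shown to 5 dp, full precision carried): 0.293×(-1.77103)=-0.51891, 0.156×(-2.68038)=-0.41814, 0.19×(-2.39593)=-0.45523, 0.234×(-2.09542)=-0.49033, 0.127×(-2.97710)=-0.37809.
Sum = -2.26070, so H' = 2.261.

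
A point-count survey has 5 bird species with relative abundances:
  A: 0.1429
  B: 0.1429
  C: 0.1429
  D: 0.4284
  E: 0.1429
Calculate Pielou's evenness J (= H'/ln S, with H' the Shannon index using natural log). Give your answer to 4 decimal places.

0.9166

H' = −Σ pᵢ ln pᵢ = −((-0.278028) + (-0.278028) + (-0.278028) + (-0.363154) + (-0.278028)) = 1.475265 (working shown to 6 dp, full precision carried).
With S = 5 species, ln S = 1.609438, so J = 1.475265/1.609438 = 0.916633, i.e. 0.9166 to 4 decimal places.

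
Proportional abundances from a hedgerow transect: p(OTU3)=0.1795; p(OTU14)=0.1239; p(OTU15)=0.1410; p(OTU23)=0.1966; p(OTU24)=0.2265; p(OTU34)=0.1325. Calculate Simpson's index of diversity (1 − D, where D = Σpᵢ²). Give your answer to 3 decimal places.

D = 0.1795² + 0.1239² + 0.141² + 0.1966² + 0.2265² + 0.1325² = 0.03222 + 0.01535 + 0.01988 + 0.03865 + 0.05130 + 0.01756 = 0.17496 (working shown to 5 dp, full precision carried).
So 1 − D = 0.82504, i.e. 0.825 to 3 decimal places.

0.825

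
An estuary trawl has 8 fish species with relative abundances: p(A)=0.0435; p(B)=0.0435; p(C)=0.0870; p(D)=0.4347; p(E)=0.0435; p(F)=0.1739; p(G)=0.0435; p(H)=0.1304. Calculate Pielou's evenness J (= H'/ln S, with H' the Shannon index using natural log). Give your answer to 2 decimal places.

0.81

H' = −Σ pᵢ ln pᵢ = −((-0.1364) + (-0.1364) + (-0.2124) + (-0.3621) + (-0.1364) + (-0.3042) + (-0.1364) + (-0.2656)) = 1.6899 (working shown to 4 dp, full precision carried).
With S = 8 species, ln S = 2.0794, so J = 1.6899/2.0794 = 0.8127, i.e. 0.81 to 2 decimal places.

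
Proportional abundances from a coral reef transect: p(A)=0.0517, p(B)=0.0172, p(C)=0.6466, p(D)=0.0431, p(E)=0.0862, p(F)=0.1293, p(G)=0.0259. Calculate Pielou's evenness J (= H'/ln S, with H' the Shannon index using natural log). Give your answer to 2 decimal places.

0.62

H' = −Σ pᵢ ln pᵢ = −((-0.1532) + (-0.0699) + (-0.2819) + (-0.1355) + (-0.2113) + (-0.2645) + (-0.0946)) = 1.2109 (working shown to 4 dp, full precision carried).
With S = 7 species, ln S = 1.9459, so J = 1.2109/1.9459 = 0.6223, i.e. 0.62 to 2 decimal places.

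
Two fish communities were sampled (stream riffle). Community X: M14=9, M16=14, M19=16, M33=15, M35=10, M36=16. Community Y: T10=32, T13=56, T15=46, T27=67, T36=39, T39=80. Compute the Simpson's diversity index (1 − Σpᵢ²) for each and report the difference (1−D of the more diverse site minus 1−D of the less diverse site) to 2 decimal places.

0.01

Community X: N=80, proportions 0.1125, 0.175, 0.2, 0.1875, 0.125, 0.2, giving 1−D = 0.8259 (working shown to 4 dp, full precision carried).
Community Y: N=320, proportions 0.1, 0.175, 0.1437, 0.2094, 0.1219, 0.25, giving 1−D = 0.8175.
Difference = |0.8259 − 0.8175| = 0.0084, i.e. 0.01 to 2 decimal places.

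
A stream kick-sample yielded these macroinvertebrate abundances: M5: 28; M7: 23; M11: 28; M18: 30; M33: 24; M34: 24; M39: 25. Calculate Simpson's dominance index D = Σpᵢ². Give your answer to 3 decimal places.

0.144

Total N = 28+23+28+30+24+24+25 = 182, so the proportions are 0.15385, 0.12637, 0.15385, 0.16484, 0.13187, 0.13187, 0.13736 (working shown to 5 dp, full precision carried).
D = 0.15385² + 0.12637² + 0.15385² + 0.16484² + 0.13187² + 0.13187² + 0.13736² = 0.02367 + 0.01597 + 0.02367 + 0.02717 + 0.01739 + 0.01739 + 0.01887 = 0.14413.
To 3 decimal places, D = 0.144.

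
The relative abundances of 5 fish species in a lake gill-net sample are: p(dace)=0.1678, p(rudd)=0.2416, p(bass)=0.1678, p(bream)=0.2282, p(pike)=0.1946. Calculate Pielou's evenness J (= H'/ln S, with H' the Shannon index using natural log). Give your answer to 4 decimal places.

0.9928

H' = −Σ pᵢ ln pᵢ = −((-0.299520) + (-0.343186) + (-0.299520) + (-0.337173) + (-0.318523)) = 1.597922 (working shown to 6 dp, full precision carried).
With S = 5 species, ln S = 1.609438, so J = 1.597922/1.609438 = 0.992845, i.e. 0.9928 to 4 decimal places.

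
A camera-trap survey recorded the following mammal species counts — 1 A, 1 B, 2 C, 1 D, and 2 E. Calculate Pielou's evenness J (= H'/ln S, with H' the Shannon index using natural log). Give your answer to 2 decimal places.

0.96

Total N = 1+1+2+1+2 = 7, so the proportions are 0.1429, 0.1429, 0.2857, 0.1429, 0.2857 (working shown to 4 dp, full precision carried).
H' = −Σ pᵢ ln pᵢ = −((-0.2780) + (-0.2780) + (-0.3579) + (-0.2780) + (-0.3579)) = 1.5498.
With S = 5 species, ln S = 1.6094, so J = 1.5498/1.6094 = 0.9630, i.e. 0.96 to 2 decimal places.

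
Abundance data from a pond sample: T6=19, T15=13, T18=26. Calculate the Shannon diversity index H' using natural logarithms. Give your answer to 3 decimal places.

Total N = 19+13+26 = 58, so the proportions are 0.32759, 0.22414, 0.44828 (working shown to 5 dp, full precision carried).
Each pᵢ ln pᵢ term: 0.32759×(-1.11600)=-0.36559, 0.22414×(-1.49549)=-0.33520, 0.44828×(-0.80235)=-0.35967.
Sum = -1.06046, so H' = 1.060.

1.060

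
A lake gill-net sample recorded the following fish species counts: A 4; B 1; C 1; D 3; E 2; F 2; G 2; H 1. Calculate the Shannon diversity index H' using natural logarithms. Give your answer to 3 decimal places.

1.960

Total N = 4+1+1+3+2+2+2+1 = 16, so the proportions are 0.25, 0.0625, 0.0625, 0.1875, 0.125, 0.125, 0.125, 0.0625 (working shown to 5 dp, full precision carried).
Each pᵢ ln pᵢ term: 0.25×(-1.38629)=-0.34657, 0.0625×(-2.77259)=-0.17329, 0.0625×(-2.77259)=-0.17329, 0.1875×(-1.67398)=-0.31387, 0.125×(-2.07944)=-0.25993, 0.125×(-2.07944)=-0.25993, 0.125×(-2.07944)=-0.25993, 0.0625×(-2.77259)=-0.17329.
Sum = -1.96010, so H' = 1.960.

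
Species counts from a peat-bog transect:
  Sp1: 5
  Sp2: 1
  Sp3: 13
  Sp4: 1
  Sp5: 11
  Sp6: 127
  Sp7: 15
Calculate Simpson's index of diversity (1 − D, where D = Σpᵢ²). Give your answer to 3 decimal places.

Total N = 5+1+13+1+11+127+15 = 173, so the proportions are 0.0289, 0.00578, 0.07514, 0.00578, 0.06358, 0.7341, 0.08671 (working shown to 5 dp, full precision carried).
D = 0.0289² + 0.00578² + 0.07514² + 0.00578² + 0.06358² + 0.7341² + 0.08671² = 0.00084 + 0.00003 + 0.00565 + 0.00003 + 0.00404 + 0.53891 + 0.00752 = 0.55702.
So 1 − D = 0.44298, i.e. 0.443 to 3 decimal places.

0.443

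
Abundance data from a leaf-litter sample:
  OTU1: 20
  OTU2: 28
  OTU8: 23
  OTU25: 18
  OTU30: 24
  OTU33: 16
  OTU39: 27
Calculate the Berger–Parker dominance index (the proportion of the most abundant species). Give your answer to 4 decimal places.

0.1795

Total N = 20+28+23+18+24+16+27 = 156, so the proportions are 0.128205, 0.179487, 0.147436, 0.115385, 0.153846, 0.102564, 0.173077 (working shown to 6 dp, full precision carried).
The largest proportion is 0.179487, i.e. d = 0.1795 to 4 decimal places.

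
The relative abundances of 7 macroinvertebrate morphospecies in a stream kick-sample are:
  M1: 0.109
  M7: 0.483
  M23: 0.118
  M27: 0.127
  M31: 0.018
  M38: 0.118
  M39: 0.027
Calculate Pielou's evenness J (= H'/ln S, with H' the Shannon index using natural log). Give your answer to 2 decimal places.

H' = −Σ pᵢ ln pᵢ = −((-0.2416) + (-0.3515) + (-0.2522) + (-0.2621) + (-0.0723) + (-0.2522) + (-0.0975)) = 1.5293 (working shown to 4 dp, full precision carried).
With S = 7 species, ln S = 1.9459, so J = 1.5293/1.9459 = 0.7859, i.e. 0.79 to 2 decimal places.

0.79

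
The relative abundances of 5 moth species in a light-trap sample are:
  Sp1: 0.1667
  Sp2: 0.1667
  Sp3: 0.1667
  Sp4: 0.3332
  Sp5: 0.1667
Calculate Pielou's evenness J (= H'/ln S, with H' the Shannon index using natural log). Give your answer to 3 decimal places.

H' = −Σ pᵢ ln pᵢ = −((-0.29865) + (-0.29865) + (-0.29865) + (-0.36619) + (-0.29865)) = 1.56080 (working shown to 5 dp, full precision carried).
With S = 5 species, ln S = 1.60944, so J = 1.56080/1.60944 = 0.96978, i.e. 0.970 to 3 decimal places.

0.970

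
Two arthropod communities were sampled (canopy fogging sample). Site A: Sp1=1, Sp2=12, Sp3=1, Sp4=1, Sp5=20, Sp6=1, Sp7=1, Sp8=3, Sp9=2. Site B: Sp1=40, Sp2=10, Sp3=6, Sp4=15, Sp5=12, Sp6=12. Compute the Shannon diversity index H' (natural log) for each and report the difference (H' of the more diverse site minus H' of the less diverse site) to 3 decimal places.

Site A: N=42, proportions 0.02381, 0.28571, 0.02381, 0.02381, 0.47619, 0.02381, 0.02381, 0.07143, 0.04762, giving H' = 1.48968 (working shown to 5 dp, full precision carried).
Site B: N=95, proportions 0.42105, 0.10526, 0.06316, 0.15789, 0.12632, 0.12632, giving H' = 1.58977.
Difference = |1.48968 − 1.58977| = 0.10009, i.e. 0.100 to 3 decimal places.

0.100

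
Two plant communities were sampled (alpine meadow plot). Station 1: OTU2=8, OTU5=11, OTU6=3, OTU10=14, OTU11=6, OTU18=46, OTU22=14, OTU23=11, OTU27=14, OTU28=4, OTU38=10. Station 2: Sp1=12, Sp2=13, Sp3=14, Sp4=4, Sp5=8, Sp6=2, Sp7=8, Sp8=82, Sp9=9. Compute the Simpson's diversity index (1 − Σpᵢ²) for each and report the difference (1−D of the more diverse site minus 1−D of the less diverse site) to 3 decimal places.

Station 1: N=141, proportions 0.056738, 0.078014, 0.021277, 0.099291, 0.042553, 0.326241, 0.099291, 0.078014, 0.099291, 0.028369, 0.070922, giving 1−D = 0.840501 (working shown to 6 dp, full precision carried).
Station 2: N=152, proportions 0.078947, 0.085526, 0.092105, 0.026316, 0.052632, 0.013158, 0.052632, 0.539474, 0.059211, giving 1−D = 0.677026.
Difference = |0.840501 − 0.677026| = 0.163475, i.e. 0.163 to 3 decimal places.

0.163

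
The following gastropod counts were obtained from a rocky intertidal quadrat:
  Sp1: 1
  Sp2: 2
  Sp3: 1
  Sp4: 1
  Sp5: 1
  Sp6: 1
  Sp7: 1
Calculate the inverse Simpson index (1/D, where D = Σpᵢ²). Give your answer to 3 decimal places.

Total N = 1+2+1+1+1+1+1 = 8, so the proportions are 0.125, 0.25, 0.125, 0.125, 0.125, 0.125, 0.125 (working shown to 7 dp, full precision carried).
D = 0.125² + 0.25² + 0.125² + 0.125² + 0.125² + 0.125² + 0.125² = 0.0156250 + 0.0625000 + 0.0156250 + 0.0156250 + 0.0156250 + 0.0156250 + 0.0156250 = 0.1562500.
So 1/D = 6.40000, i.e. 6.400 to 3 decimal places.

6.400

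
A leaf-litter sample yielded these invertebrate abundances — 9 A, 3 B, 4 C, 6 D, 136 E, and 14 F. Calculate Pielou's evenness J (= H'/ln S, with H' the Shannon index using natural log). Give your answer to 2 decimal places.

Total N = 9+3+4+6+136+14 = 172, so the proportions are 0.0523, 0.0174, 0.0233, 0.0349, 0.7907, 0.0814 (working shown to 4 dp, full precision carried).
H' = −Σ pᵢ ln pᵢ = −((-0.1544) + (-0.0706) + (-0.0875) + (-0.1171) + (-0.1857) + (-0.2042)) = 0.8194.
With S = 6 species, ln S = 1.7918, so J = 0.8194/1.7918 = 0.4573, i.e. 0.46 to 2 decimal places.

0.46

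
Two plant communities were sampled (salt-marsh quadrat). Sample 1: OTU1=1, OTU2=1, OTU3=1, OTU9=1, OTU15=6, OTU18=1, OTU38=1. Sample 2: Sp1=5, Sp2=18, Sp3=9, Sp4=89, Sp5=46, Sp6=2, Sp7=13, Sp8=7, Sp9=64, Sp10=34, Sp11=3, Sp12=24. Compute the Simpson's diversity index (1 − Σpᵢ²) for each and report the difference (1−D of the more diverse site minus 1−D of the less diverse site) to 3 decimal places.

Sample 1: N=12, proportions 0.0833333, 0.0833333, 0.0833333, 0.0833333, 0.5, 0.0833333, 0.0833333, giving 1−D = 0.7083333 (working shown to 7 dp, full precision carried).
Sample 2: N=314, proportions 0.0159236, 0.0573248, 0.0286624, 0.2834395, 0.1464968, 0.0063694, 0.0414013, 0.022293, 0.2038217, 0.1082803, 0.0095541, 0.0764331, giving 1−D = 0.8323867.
Difference = |0.7083333 − 0.8323867| = 0.1240534, i.e. 0.124 to 3 decimal places.

0.124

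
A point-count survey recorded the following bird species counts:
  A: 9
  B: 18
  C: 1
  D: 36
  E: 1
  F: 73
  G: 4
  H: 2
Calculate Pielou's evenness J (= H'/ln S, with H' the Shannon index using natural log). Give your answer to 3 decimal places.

0.650

Total N = 9+18+1+36+1+73+4+2 = 144, so the proportions are 0.0625, 0.125, 0.00694, 0.25, 0.00694, 0.50694, 0.02778, 0.01389 (working shown to 5 dp, full precision carried).
H' = −Σ pᵢ ln pᵢ = −((-0.17329) + (-0.25993) + (-0.03451) + (-0.34657) + (-0.03451) + (-0.34439) + (-0.09954) + (-0.05940)) = 1.35215.
With S = 8 species, ln S = 2.07944, so J = 1.35215/2.07944 = 0.65025, i.e. 0.650 to 3 decimal places.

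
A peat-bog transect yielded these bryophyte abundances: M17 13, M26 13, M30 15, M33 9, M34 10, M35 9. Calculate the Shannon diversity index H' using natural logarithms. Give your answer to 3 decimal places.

Total N = 13+13+15+9+10+9 = 69, so the proportions are 0.18841, 0.18841, 0.21739, 0.13043, 0.14493, 0.13043 (working shown to 5 dp, full precision carried).
Each pᵢ ln pᵢ term: 0.18841×(-1.66916)=-0.31448, 0.18841×(-1.66916)=-0.31448, 0.21739×(-1.52606)=-0.33175, 0.13043×(-2.03688)=-0.26568, 0.14493×(-1.93152)=-0.27993, 0.13043×(-2.03688)=-0.26568.
Sum = -1.77200, so H' = 1.772.

1.772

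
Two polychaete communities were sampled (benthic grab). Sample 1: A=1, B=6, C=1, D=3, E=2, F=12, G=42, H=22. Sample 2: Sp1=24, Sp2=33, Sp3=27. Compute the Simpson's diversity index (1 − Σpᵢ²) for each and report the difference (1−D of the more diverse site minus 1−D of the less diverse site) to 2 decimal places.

0.03

Sample 1: N=89, proportions 0.0112, 0.0674, 0.0112, 0.0337, 0.0225, 0.1348, 0.4719, 0.2472, giving 1−D = 0.6916 (working shown to 4 dp, full precision carried).
Sample 2: N=84, proportions 0.2857, 0.3929, 0.3214, giving 1−D = 0.6607.
Difference = |0.6916 − 0.6607| = 0.0309, i.e. 0.03 to 2 decimal places.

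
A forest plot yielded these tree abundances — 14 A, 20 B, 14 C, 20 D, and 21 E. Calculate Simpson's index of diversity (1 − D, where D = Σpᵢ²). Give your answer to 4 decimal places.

Total N = 14+20+14+20+21 = 89, so the proportions are 0.157303, 0.224719, 0.157303, 0.224719, 0.235955 (working shown to 6 dp, full precision carried).
D = 0.157303² + 0.224719² + 0.157303² + 0.224719² + 0.235955² = 0.024744 + 0.050499 + 0.024744 + 0.050499 + 0.055675 = 0.206161.
So 1 − D = 0.793839, i.e. 0.7938 to 4 decimal places.

0.7938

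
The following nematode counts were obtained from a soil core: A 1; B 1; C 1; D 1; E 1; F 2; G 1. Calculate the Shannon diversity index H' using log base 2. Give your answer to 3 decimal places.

2.750

Total N = 1+1+1+1+1+2+1 = 8, so the proportions are 0.125, 0.125, 0.125, 0.125, 0.125, 0.25, 0.125 (working shown to 5 dp, full precision carried).
Each pᵢ log₂ pᵢ term: 0.125×(-3.00000)=-0.37500, 0.125×(-3.00000)=-0.37500, 0.125×(-3.00000)=-0.37500, 0.125×(-3.00000)=-0.37500, 0.125×(-3.00000)=-0.37500, 0.25×(-2.00000)=-0.50000, 0.125×(-3.00000)=-0.37500.
Sum = -2.75000, so H' = 2.750.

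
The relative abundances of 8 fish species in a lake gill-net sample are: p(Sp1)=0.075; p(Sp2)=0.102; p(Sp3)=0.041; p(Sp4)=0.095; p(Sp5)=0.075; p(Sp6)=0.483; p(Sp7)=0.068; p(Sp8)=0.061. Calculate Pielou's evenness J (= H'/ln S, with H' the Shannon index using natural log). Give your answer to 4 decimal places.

H' = −Σ pᵢ ln pᵢ = −((-0.194270) + (-0.232844) + (-0.130962) + (-0.223618) + (-0.194270) + (-0.351498) + (-0.182801) + (-0.170610)) = 1.680872 (working shown to 6 dp, full precision carried).
With S = 8 species, ln S = 2.079442, so J = 1.680872/2.079442 = 0.808329, i.e. 0.8083 to 4 decimal places.

0.8083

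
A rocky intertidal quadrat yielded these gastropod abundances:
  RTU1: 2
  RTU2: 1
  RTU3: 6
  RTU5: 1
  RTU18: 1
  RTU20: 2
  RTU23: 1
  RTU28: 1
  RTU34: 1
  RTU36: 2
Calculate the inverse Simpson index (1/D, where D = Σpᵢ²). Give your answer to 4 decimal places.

Total N = 2+1+6+1+1+2+1+1+1+2 = 18, so the proportions are 0.11111111, 0.05555556, 0.33333333, 0.05555556, 0.05555556, 0.11111111, 0.05555556, 0.05555556, 0.05555556, 0.11111111 (working shown to 8 dp, full precision carried).
D = 0.11111111² + 0.05555556² + 0.33333333² + 0.05555556² + 0.05555556² + 0.11111111² + 0.05555556² + 0.05555556² + 0.05555556² + 0.11111111² = 0.01234568 + 0.00308642 + 0.11111111 + 0.00308642 + 0.00308642 + 0.01234568 + 0.00308642 + 0.00308642 + 0.00308642 + 0.01234568 = 0.16666667.
So 1/D = 6.000000, i.e. 6.0000 to 4 decimal places.

6.0000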